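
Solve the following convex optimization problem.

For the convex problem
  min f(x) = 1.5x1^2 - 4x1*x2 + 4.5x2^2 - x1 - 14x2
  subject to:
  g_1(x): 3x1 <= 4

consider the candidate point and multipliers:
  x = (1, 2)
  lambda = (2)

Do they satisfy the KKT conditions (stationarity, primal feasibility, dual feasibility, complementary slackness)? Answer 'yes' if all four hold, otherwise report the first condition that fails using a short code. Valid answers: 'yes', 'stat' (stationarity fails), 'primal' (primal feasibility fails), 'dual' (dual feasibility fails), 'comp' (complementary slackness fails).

Gradient of f: grad f(x) = Q x + c = (-6, 0)
Constraint values g_i(x) = a_i^T x - b_i:
  g_1((1, 2)) = -1
Stationarity residual: grad f(x) + sum_i lambda_i a_i = (0, 0)
  -> stationarity OK
Primal feasibility (all g_i <= 0): OK
Dual feasibility (all lambda_i >= 0): OK
Complementary slackness (lambda_i * g_i(x) = 0 for all i): FAILS

Verdict: the first failing condition is complementary_slackness -> comp.

comp


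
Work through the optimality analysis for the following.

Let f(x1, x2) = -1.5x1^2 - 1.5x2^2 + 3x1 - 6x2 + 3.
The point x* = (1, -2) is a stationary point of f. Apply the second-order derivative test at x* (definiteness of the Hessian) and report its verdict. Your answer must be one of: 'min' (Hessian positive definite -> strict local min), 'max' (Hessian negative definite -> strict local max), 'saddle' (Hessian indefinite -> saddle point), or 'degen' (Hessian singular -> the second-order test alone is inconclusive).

Compute the Hessian H = grad^2 f:
  H = [[-3, 0], [0, -3]]
Verify stationarity: grad f(x*) = H x* + g = (0, 0).
Eigenvalues of H: -3, -3.
Both eigenvalues < 0, so H is negative definite -> x* is a strict local max.

max


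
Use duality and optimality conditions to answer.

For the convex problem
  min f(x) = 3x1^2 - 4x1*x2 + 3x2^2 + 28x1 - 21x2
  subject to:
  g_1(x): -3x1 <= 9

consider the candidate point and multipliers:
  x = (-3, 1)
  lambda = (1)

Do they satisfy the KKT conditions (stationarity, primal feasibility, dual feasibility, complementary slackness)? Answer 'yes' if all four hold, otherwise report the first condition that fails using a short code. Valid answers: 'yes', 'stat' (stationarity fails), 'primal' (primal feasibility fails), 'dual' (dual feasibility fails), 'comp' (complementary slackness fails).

Gradient of f: grad f(x) = Q x + c = (6, -3)
Constraint values g_i(x) = a_i^T x - b_i:
  g_1((-3, 1)) = 0
Stationarity residual: grad f(x) + sum_i lambda_i a_i = (3, -3)
  -> stationarity FAILS
Primal feasibility (all g_i <= 0): OK
Dual feasibility (all lambda_i >= 0): OK
Complementary slackness (lambda_i * g_i(x) = 0 for all i): OK

Verdict: the first failing condition is stationarity -> stat.

stat


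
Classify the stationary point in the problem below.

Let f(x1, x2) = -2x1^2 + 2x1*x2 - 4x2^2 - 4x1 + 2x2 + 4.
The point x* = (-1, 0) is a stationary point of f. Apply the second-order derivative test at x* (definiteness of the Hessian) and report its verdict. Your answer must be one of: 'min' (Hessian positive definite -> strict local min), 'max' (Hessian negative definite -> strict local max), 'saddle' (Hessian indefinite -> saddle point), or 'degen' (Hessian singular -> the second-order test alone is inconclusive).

Compute the Hessian H = grad^2 f:
  H = [[-4, 2], [2, -8]]
Verify stationarity: grad f(x*) = H x* + g = (0, 0).
Eigenvalues of H: -8.8284, -3.1716.
Both eigenvalues < 0, so H is negative definite -> x* is a strict local max.

max


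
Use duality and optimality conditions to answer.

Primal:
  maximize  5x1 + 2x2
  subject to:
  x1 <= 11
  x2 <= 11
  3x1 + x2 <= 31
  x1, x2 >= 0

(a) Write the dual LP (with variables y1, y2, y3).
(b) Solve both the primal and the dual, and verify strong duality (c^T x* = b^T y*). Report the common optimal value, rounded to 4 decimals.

The standard primal-dual pair for 'max c^T x s.t. A x <= b, x >= 0' is:
  Dual:  min b^T y  s.t.  A^T y >= c,  y >= 0.

So the dual LP is:
  minimize  11y1 + 11y2 + 31y3
  subject to:
    y1 + 3y3 >= 5
    y2 + y3 >= 2
    y1, y2, y3 >= 0

Solving the primal: x* = (6.6667, 11).
  primal value c^T x* = 55.3333.
Solving the dual: y* = (0, 0.3333, 1.6667).
  dual value b^T y* = 55.3333.
Strong duality: c^T x* = b^T y*. Confirmed.

55.3333


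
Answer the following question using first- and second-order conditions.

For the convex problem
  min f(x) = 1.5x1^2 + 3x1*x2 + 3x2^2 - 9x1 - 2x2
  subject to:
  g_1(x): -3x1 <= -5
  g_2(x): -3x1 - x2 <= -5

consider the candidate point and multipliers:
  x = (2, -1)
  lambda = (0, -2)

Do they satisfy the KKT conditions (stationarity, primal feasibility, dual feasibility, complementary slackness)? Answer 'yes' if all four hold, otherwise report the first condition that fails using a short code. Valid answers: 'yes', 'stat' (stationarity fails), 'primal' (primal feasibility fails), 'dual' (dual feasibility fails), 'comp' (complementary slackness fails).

Gradient of f: grad f(x) = Q x + c = (-6, -2)
Constraint values g_i(x) = a_i^T x - b_i:
  g_1((2, -1)) = -1
  g_2((2, -1)) = 0
Stationarity residual: grad f(x) + sum_i lambda_i a_i = (0, 0)
  -> stationarity OK
Primal feasibility (all g_i <= 0): OK
Dual feasibility (all lambda_i >= 0): FAILS
Complementary slackness (lambda_i * g_i(x) = 0 for all i): OK

Verdict: the first failing condition is dual_feasibility -> dual.

dual


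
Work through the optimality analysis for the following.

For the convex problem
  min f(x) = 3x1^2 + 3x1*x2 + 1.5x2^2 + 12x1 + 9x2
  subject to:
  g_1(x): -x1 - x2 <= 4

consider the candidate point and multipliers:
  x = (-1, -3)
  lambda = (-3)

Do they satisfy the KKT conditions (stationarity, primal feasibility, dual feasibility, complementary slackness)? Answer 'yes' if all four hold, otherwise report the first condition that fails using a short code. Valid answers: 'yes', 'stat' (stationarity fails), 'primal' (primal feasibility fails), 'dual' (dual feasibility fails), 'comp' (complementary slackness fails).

Gradient of f: grad f(x) = Q x + c = (-3, -3)
Constraint values g_i(x) = a_i^T x - b_i:
  g_1((-1, -3)) = 0
Stationarity residual: grad f(x) + sum_i lambda_i a_i = (0, 0)
  -> stationarity OK
Primal feasibility (all g_i <= 0): OK
Dual feasibility (all lambda_i >= 0): FAILS
Complementary slackness (lambda_i * g_i(x) = 0 for all i): OK

Verdict: the first failing condition is dual_feasibility -> dual.

dual


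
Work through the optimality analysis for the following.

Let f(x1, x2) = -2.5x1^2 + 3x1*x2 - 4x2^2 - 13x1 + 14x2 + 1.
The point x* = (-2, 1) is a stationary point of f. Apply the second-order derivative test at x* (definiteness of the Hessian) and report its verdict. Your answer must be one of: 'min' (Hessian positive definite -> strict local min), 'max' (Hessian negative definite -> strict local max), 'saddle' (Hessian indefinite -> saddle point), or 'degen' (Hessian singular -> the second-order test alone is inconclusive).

Compute the Hessian H = grad^2 f:
  H = [[-5, 3], [3, -8]]
Verify stationarity: grad f(x*) = H x* + g = (0, 0).
Eigenvalues of H: -9.8541, -3.1459.
Both eigenvalues < 0, so H is negative definite -> x* is a strict local max.

max


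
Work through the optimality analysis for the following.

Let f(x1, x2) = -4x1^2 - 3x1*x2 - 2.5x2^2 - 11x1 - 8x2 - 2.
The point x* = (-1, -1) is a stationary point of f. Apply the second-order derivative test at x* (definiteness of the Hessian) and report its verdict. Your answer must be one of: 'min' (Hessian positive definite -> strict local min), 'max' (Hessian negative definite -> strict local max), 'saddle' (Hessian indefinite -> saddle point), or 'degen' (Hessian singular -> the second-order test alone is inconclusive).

Compute the Hessian H = grad^2 f:
  H = [[-8, -3], [-3, -5]]
Verify stationarity: grad f(x*) = H x* + g = (0, 0).
Eigenvalues of H: -9.8541, -3.1459.
Both eigenvalues < 0, so H is negative definite -> x* is a strict local max.

max


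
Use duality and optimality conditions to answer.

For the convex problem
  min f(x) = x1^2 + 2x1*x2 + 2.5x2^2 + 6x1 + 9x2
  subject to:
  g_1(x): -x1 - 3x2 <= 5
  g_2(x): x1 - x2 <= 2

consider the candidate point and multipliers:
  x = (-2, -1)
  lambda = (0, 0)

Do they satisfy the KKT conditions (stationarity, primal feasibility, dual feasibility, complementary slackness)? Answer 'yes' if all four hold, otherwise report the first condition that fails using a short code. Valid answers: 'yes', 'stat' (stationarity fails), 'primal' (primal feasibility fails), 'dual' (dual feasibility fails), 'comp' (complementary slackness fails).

Gradient of f: grad f(x) = Q x + c = (0, 0)
Constraint values g_i(x) = a_i^T x - b_i:
  g_1((-2, -1)) = 0
  g_2((-2, -1)) = -3
Stationarity residual: grad f(x) + sum_i lambda_i a_i = (0, 0)
  -> stationarity OK
Primal feasibility (all g_i <= 0): OK
Dual feasibility (all lambda_i >= 0): OK
Complementary slackness (lambda_i * g_i(x) = 0 for all i): OK

Verdict: yes, KKT holds.

yes


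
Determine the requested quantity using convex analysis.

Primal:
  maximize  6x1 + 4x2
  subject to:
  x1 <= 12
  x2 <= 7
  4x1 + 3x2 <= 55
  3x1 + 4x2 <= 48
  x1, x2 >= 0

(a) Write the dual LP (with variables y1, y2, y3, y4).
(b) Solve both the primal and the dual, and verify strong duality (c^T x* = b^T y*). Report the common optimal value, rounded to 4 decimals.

The standard primal-dual pair for 'max c^T x s.t. A x <= b, x >= 0' is:
  Dual:  min b^T y  s.t.  A^T y >= c,  y >= 0.

So the dual LP is:
  minimize  12y1 + 7y2 + 55y3 + 48y4
  subject to:
    y1 + 4y3 + 3y4 >= 6
    y2 + 3y3 + 4y4 >= 4
    y1, y2, y3, y4 >= 0

Solving the primal: x* = (12, 2.3333).
  primal value c^T x* = 81.3333.
Solving the dual: y* = (0.6667, 0, 1.3333, 0).
  dual value b^T y* = 81.3333.
Strong duality: c^T x* = b^T y*. Confirmed.

81.3333


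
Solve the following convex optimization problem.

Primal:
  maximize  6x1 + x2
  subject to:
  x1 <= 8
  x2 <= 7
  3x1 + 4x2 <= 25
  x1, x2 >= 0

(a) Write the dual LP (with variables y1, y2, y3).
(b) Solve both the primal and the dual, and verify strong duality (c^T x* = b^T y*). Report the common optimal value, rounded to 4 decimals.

The standard primal-dual pair for 'max c^T x s.t. A x <= b, x >= 0' is:
  Dual:  min b^T y  s.t.  A^T y >= c,  y >= 0.

So the dual LP is:
  minimize  8y1 + 7y2 + 25y3
  subject to:
    y1 + 3y3 >= 6
    y2 + 4y3 >= 1
    y1, y2, y3 >= 0

Solving the primal: x* = (8, 0.25).
  primal value c^T x* = 48.25.
Solving the dual: y* = (5.25, 0, 0.25).
  dual value b^T y* = 48.25.
Strong duality: c^T x* = b^T y*. Confirmed.

48.25


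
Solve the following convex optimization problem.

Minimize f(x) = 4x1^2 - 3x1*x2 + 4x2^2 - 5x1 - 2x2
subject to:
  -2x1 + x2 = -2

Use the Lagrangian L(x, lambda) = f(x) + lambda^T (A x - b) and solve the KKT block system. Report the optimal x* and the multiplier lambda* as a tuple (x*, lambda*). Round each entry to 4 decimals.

Form the Lagrangian:
  L(x, lambda) = (1/2) x^T Q x + c^T x + lambda^T (A x - b)
Stationarity (grad_x L = 0): Q x + c + A^T lambda = 0.
Primal feasibility: A x = b.

This gives the KKT block system:
  [ Q   A^T ] [ x     ]   [-c ]
  [ A    0  ] [ lambda ] = [ b ]

Solving the linear system:
  x*      = (1.25, 0.5)
  lambda* = (1.75)
  f(x*)   = -1.875

x* = (1.25, 0.5), lambda* = (1.75)


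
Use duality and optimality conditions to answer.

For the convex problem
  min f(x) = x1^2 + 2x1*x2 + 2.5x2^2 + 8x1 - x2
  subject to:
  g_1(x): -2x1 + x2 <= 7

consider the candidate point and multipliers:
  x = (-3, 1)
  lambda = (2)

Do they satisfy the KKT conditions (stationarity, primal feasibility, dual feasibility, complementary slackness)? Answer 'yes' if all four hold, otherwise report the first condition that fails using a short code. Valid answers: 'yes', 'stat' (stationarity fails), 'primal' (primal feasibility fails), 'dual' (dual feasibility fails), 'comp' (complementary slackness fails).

Gradient of f: grad f(x) = Q x + c = (4, -2)
Constraint values g_i(x) = a_i^T x - b_i:
  g_1((-3, 1)) = 0
Stationarity residual: grad f(x) + sum_i lambda_i a_i = (0, 0)
  -> stationarity OK
Primal feasibility (all g_i <= 0): OK
Dual feasibility (all lambda_i >= 0): OK
Complementary slackness (lambda_i * g_i(x) = 0 for all i): OK

Verdict: yes, KKT holds.

yes


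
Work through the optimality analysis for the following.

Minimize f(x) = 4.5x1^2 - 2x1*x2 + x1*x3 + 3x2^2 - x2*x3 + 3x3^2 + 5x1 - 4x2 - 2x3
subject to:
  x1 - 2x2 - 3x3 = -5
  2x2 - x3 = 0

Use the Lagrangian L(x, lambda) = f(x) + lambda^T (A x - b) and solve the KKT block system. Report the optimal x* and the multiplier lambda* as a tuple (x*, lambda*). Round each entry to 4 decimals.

Form the Lagrangian:
  L(x, lambda) = (1/2) x^T Q x + c^T x + lambda^T (A x - b)
Stationarity (grad_x L = 0): Q x + c + A^T lambda = 0.
Primal feasibility: A x = b.

This gives the KKT block system:
  [ Q   A^T ] [ x     ]   [-c ]
  [ A    0  ] [ lambda ] = [ b ]

Solving the linear system:
  x*      = (-0.6412, 0.5449, 1.0897)
  lambda* = (0.7708, 1.0399)
  f(x*)   = -1.8555

x* = (-0.6412, 0.5449, 1.0897), lambda* = (0.7708, 1.0399)


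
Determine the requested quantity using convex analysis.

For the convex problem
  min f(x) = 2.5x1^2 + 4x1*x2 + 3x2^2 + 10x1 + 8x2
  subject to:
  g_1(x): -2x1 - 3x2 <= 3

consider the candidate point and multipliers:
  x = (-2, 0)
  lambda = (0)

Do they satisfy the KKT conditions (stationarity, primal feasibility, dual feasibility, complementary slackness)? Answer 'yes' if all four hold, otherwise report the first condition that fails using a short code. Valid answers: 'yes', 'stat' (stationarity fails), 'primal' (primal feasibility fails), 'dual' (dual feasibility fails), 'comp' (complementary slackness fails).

Gradient of f: grad f(x) = Q x + c = (0, 0)
Constraint values g_i(x) = a_i^T x - b_i:
  g_1((-2, 0)) = 1
Stationarity residual: grad f(x) + sum_i lambda_i a_i = (0, 0)
  -> stationarity OK
Primal feasibility (all g_i <= 0): FAILS
Dual feasibility (all lambda_i >= 0): OK
Complementary slackness (lambda_i * g_i(x) = 0 for all i): OK

Verdict: the first failing condition is primal_feasibility -> primal.

primal


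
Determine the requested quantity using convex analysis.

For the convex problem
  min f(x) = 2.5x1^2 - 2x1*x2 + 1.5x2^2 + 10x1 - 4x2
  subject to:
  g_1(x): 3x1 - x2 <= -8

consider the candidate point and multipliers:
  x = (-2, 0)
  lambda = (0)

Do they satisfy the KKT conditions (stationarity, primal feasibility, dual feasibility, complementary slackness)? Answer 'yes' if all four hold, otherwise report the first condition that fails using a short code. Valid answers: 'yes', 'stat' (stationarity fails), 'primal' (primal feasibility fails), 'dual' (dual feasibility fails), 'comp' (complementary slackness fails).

Gradient of f: grad f(x) = Q x + c = (0, 0)
Constraint values g_i(x) = a_i^T x - b_i:
  g_1((-2, 0)) = 2
Stationarity residual: grad f(x) + sum_i lambda_i a_i = (0, 0)
  -> stationarity OK
Primal feasibility (all g_i <= 0): FAILS
Dual feasibility (all lambda_i >= 0): OK
Complementary slackness (lambda_i * g_i(x) = 0 for all i): OK

Verdict: the first failing condition is primal_feasibility -> primal.

primal


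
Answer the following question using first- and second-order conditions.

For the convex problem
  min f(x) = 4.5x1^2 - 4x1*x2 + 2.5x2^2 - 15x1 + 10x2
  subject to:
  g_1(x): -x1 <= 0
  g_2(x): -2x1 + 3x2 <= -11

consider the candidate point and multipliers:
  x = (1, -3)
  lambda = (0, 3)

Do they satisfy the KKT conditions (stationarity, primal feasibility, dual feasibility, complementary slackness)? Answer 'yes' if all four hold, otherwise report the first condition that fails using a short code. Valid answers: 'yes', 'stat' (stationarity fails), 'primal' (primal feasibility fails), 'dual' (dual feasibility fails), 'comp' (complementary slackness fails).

Gradient of f: grad f(x) = Q x + c = (6, -9)
Constraint values g_i(x) = a_i^T x - b_i:
  g_1((1, -3)) = -1
  g_2((1, -3)) = 0
Stationarity residual: grad f(x) + sum_i lambda_i a_i = (0, 0)
  -> stationarity OK
Primal feasibility (all g_i <= 0): OK
Dual feasibility (all lambda_i >= 0): OK
Complementary slackness (lambda_i * g_i(x) = 0 for all i): OK

Verdict: yes, KKT holds.

yes


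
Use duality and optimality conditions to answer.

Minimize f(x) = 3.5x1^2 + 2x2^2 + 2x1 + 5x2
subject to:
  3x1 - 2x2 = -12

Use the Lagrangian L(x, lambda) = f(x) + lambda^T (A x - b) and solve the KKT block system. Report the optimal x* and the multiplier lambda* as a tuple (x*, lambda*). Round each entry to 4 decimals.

Form the Lagrangian:
  L(x, lambda) = (1/2) x^T Q x + c^T x + lambda^T (A x - b)
Stationarity (grad_x L = 0): Q x + c + A^T lambda = 0.
Primal feasibility: A x = b.

This gives the KKT block system:
  [ Q   A^T ] [ x     ]   [-c ]
  [ A    0  ] [ lambda ] = [ b ]

Solving the linear system:
  x*      = (-2.8438, 1.7344)
  lambda* = (5.9688)
  f(x*)   = 37.3047

x* = (-2.8438, 1.7344), lambda* = (5.9688)


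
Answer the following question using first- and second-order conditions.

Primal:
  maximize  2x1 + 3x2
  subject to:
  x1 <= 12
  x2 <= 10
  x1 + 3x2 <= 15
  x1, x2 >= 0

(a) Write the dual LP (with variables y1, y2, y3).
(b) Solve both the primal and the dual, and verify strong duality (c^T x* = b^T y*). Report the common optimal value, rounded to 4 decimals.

The standard primal-dual pair for 'max c^T x s.t. A x <= b, x >= 0' is:
  Dual:  min b^T y  s.t.  A^T y >= c,  y >= 0.

So the dual LP is:
  minimize  12y1 + 10y2 + 15y3
  subject to:
    y1 + y3 >= 2
    y2 + 3y3 >= 3
    y1, y2, y3 >= 0

Solving the primal: x* = (12, 1).
  primal value c^T x* = 27.
Solving the dual: y* = (1, 0, 1).
  dual value b^T y* = 27.
Strong duality: c^T x* = b^T y*. Confirmed.

27


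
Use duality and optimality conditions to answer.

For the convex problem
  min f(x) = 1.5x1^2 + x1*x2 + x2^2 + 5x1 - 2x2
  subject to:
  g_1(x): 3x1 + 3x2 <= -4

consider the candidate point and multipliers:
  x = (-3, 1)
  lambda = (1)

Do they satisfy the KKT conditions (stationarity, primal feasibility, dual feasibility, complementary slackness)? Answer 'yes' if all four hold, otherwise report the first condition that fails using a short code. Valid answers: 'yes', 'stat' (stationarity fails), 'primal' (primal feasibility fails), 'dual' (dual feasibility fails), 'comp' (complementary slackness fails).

Gradient of f: grad f(x) = Q x + c = (-3, -3)
Constraint values g_i(x) = a_i^T x - b_i:
  g_1((-3, 1)) = -2
Stationarity residual: grad f(x) + sum_i lambda_i a_i = (0, 0)
  -> stationarity OK
Primal feasibility (all g_i <= 0): OK
Dual feasibility (all lambda_i >= 0): OK
Complementary slackness (lambda_i * g_i(x) = 0 for all i): FAILS

Verdict: the first failing condition is complementary_slackness -> comp.

comp


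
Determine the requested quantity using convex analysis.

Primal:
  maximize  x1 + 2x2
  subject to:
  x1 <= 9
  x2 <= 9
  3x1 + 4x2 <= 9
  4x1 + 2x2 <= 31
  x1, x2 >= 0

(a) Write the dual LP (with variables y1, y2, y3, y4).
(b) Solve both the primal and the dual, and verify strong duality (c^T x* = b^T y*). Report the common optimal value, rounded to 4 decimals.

The standard primal-dual pair for 'max c^T x s.t. A x <= b, x >= 0' is:
  Dual:  min b^T y  s.t.  A^T y >= c,  y >= 0.

So the dual LP is:
  minimize  9y1 + 9y2 + 9y3 + 31y4
  subject to:
    y1 + 3y3 + 4y4 >= 1
    y2 + 4y3 + 2y4 >= 2
    y1, y2, y3, y4 >= 0

Solving the primal: x* = (0, 2.25).
  primal value c^T x* = 4.5.
Solving the dual: y* = (0, 0, 0.5, 0).
  dual value b^T y* = 4.5.
Strong duality: c^T x* = b^T y*. Confirmed.

4.5


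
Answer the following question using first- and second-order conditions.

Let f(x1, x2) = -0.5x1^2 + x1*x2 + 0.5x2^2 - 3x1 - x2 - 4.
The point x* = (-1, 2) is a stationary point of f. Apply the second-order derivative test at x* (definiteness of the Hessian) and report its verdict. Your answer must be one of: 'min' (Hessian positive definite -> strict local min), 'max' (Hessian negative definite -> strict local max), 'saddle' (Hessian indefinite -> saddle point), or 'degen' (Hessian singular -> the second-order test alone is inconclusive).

Compute the Hessian H = grad^2 f:
  H = [[-1, 1], [1, 1]]
Verify stationarity: grad f(x*) = H x* + g = (0, 0).
Eigenvalues of H: -1.4142, 1.4142.
Eigenvalues have mixed signs, so H is indefinite -> x* is a saddle point.

saddle


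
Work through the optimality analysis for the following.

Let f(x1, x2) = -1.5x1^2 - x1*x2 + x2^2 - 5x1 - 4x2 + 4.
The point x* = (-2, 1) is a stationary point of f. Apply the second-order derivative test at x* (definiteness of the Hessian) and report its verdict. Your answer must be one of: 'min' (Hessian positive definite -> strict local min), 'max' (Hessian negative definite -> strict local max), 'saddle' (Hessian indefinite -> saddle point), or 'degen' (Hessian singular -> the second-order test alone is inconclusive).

Compute the Hessian H = grad^2 f:
  H = [[-3, -1], [-1, 2]]
Verify stationarity: grad f(x*) = H x* + g = (0, 0).
Eigenvalues of H: -3.1926, 2.1926.
Eigenvalues have mixed signs, so H is indefinite -> x* is a saddle point.

saddle


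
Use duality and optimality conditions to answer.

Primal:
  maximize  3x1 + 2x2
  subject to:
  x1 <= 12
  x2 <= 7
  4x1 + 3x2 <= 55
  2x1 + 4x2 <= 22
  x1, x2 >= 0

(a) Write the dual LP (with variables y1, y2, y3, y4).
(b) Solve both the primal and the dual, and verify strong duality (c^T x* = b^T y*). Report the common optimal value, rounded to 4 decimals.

The standard primal-dual pair for 'max c^T x s.t. A x <= b, x >= 0' is:
  Dual:  min b^T y  s.t.  A^T y >= c,  y >= 0.

So the dual LP is:
  minimize  12y1 + 7y2 + 55y3 + 22y4
  subject to:
    y1 + 4y3 + 2y4 >= 3
    y2 + 3y3 + 4y4 >= 2
    y1, y2, y3, y4 >= 0

Solving the primal: x* = (11, 0).
  primal value c^T x* = 33.
Solving the dual: y* = (0, 0, 0, 1.5).
  dual value b^T y* = 33.
Strong duality: c^T x* = b^T y*. Confirmed.

33


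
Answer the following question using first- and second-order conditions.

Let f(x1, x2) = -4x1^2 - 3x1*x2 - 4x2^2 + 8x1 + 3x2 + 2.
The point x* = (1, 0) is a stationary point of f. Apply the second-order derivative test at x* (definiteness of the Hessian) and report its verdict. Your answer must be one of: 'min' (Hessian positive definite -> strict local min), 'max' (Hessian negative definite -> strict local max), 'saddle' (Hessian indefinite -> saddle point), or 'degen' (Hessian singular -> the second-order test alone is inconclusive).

Compute the Hessian H = grad^2 f:
  H = [[-8, -3], [-3, -8]]
Verify stationarity: grad f(x*) = H x* + g = (0, 0).
Eigenvalues of H: -11, -5.
Both eigenvalues < 0, so H is negative definite -> x* is a strict local max.

max


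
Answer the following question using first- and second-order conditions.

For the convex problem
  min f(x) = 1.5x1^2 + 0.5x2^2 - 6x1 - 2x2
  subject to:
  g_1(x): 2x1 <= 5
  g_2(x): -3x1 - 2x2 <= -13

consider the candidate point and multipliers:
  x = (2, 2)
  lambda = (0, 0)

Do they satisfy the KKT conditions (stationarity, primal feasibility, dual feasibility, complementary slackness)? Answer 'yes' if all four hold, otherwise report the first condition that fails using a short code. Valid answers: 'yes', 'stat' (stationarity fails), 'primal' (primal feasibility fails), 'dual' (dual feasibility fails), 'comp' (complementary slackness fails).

Gradient of f: grad f(x) = Q x + c = (0, 0)
Constraint values g_i(x) = a_i^T x - b_i:
  g_1((2, 2)) = -1
  g_2((2, 2)) = 3
Stationarity residual: grad f(x) + sum_i lambda_i a_i = (0, 0)
  -> stationarity OK
Primal feasibility (all g_i <= 0): FAILS
Dual feasibility (all lambda_i >= 0): OK
Complementary slackness (lambda_i * g_i(x) = 0 for all i): OK

Verdict: the first failing condition is primal_feasibility -> primal.

primal


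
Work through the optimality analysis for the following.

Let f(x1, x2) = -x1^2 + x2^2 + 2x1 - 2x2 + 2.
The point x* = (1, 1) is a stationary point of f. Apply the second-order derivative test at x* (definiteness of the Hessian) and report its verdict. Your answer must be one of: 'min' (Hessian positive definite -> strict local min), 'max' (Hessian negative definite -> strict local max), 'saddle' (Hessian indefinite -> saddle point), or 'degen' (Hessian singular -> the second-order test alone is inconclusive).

Compute the Hessian H = grad^2 f:
  H = [[-2, 0], [0, 2]]
Verify stationarity: grad f(x*) = H x* + g = (0, 0).
Eigenvalues of H: -2, 2.
Eigenvalues have mixed signs, so H is indefinite -> x* is a saddle point.

saddle


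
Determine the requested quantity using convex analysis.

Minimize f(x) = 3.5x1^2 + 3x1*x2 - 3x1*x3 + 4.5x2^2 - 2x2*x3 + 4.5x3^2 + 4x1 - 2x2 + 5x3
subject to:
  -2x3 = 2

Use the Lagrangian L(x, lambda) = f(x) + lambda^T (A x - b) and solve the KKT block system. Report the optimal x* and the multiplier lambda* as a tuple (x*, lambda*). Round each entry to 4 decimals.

Form the Lagrangian:
  L(x, lambda) = (1/2) x^T Q x + c^T x + lambda^T (A x - b)
Stationarity (grad_x L = 0): Q x + c + A^T lambda = 0.
Primal feasibility: A x = b.

This gives the KKT block system:
  [ Q   A^T ] [ x     ]   [-c ]
  [ A    0  ] [ lambda ] = [ b ]

Solving the linear system:
  x*      = (-1.1667, 0.3889, -1)
  lambda* = (-0.6389)
  f(x*)   = -4.5833

x* = (-1.1667, 0.3889, -1), lambda* = (-0.6389)


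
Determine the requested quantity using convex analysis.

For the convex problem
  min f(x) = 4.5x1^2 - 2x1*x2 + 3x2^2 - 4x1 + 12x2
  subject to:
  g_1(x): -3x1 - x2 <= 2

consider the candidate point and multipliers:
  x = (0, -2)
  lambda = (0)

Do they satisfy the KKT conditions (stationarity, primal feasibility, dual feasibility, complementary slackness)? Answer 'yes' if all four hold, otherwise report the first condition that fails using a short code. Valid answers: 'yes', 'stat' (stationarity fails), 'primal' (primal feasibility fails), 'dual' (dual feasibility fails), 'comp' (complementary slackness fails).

Gradient of f: grad f(x) = Q x + c = (0, 0)
Constraint values g_i(x) = a_i^T x - b_i:
  g_1((0, -2)) = 0
Stationarity residual: grad f(x) + sum_i lambda_i a_i = (0, 0)
  -> stationarity OK
Primal feasibility (all g_i <= 0): OK
Dual feasibility (all lambda_i >= 0): OK
Complementary slackness (lambda_i * g_i(x) = 0 for all i): OK

Verdict: yes, KKT holds.

yes


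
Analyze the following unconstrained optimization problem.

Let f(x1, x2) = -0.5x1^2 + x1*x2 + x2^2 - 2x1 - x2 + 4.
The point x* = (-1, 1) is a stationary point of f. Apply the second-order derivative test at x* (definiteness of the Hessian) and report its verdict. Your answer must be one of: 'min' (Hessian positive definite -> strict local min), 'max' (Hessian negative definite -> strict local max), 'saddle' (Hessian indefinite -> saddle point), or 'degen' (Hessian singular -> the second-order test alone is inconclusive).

Compute the Hessian H = grad^2 f:
  H = [[-1, 1], [1, 2]]
Verify stationarity: grad f(x*) = H x* + g = (0, 0).
Eigenvalues of H: -1.3028, 2.3028.
Eigenvalues have mixed signs, so H is indefinite -> x* is a saddle point.

saddle


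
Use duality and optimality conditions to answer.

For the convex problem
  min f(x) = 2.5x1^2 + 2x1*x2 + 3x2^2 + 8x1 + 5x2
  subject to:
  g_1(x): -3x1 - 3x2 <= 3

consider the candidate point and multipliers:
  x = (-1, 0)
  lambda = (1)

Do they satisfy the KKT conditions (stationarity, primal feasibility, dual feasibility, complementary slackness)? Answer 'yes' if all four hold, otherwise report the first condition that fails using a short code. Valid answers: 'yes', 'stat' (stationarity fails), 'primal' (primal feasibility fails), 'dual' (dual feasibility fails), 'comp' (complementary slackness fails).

Gradient of f: grad f(x) = Q x + c = (3, 3)
Constraint values g_i(x) = a_i^T x - b_i:
  g_1((-1, 0)) = 0
Stationarity residual: grad f(x) + sum_i lambda_i a_i = (0, 0)
  -> stationarity OK
Primal feasibility (all g_i <= 0): OK
Dual feasibility (all lambda_i >= 0): OK
Complementary slackness (lambda_i * g_i(x) = 0 for all i): OK

Verdict: yes, KKT holds.

yes


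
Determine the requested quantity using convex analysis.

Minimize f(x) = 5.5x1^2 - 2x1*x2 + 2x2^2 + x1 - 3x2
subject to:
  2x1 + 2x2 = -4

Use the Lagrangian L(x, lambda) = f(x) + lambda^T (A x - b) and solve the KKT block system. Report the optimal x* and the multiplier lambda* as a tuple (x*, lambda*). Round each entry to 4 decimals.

Form the Lagrangian:
  L(x, lambda) = (1/2) x^T Q x + c^T x + lambda^T (A x - b)
Stationarity (grad_x L = 0): Q x + c + A^T lambda = 0.
Primal feasibility: A x = b.

This gives the KKT block system:
  [ Q   A^T ] [ x     ]   [-c ]
  [ A    0  ] [ lambda ] = [ b ]

Solving the linear system:
  x*      = (-0.8421, -1.1579)
  lambda* = (2.9737)
  f(x*)   = 7.2632

x* = (-0.8421, -1.1579), lambda* = (2.9737)


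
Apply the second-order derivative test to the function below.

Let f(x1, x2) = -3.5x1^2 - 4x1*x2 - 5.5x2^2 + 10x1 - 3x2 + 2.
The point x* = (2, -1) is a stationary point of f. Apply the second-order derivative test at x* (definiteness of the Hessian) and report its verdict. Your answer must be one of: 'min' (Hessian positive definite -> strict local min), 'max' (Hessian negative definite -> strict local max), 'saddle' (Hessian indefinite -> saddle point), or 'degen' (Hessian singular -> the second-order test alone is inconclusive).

Compute the Hessian H = grad^2 f:
  H = [[-7, -4], [-4, -11]]
Verify stationarity: grad f(x*) = H x* + g = (0, 0).
Eigenvalues of H: -13.4721, -4.5279.
Both eigenvalues < 0, so H is negative definite -> x* is a strict local max.

max


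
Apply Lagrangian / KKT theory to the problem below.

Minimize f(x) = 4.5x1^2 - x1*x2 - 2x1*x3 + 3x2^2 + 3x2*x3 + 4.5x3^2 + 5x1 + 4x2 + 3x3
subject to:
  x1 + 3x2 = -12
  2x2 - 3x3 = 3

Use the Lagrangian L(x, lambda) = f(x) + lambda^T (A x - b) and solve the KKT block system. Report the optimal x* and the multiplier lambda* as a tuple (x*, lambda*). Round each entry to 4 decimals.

Form the Lagrangian:
  L(x, lambda) = (1/2) x^T Q x + c^T x + lambda^T (A x - b)
Stationarity (grad_x L = 0): Q x + c + A^T lambda = 0.
Primal feasibility: A x = b.

This gives the KKT block system:
  [ Q   A^T ] [ x     ]   [-c ]
  [ A    0  ] [ lambda ] = [ b ]

Solving the linear system:
  x*      = (-2.9725, -3.0092, -3.0061)
  lambda* = (12.7309, -9.0459)
  f(x*)   = 71.9954

x* = (-2.9725, -3.0092, -3.0061), lambda* = (12.7309, -9.0459)


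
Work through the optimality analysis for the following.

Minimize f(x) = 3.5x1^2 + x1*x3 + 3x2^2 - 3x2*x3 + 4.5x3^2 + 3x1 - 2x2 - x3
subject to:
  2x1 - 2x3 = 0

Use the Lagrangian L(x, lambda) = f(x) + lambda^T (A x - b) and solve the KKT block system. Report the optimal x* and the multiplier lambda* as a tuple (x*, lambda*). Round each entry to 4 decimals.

Form the Lagrangian:
  L(x, lambda) = (1/2) x^T Q x + c^T x + lambda^T (A x - b)
Stationarity (grad_x L = 0): Q x + c + A^T lambda = 0.
Primal feasibility: A x = b.

This gives the KKT block system:
  [ Q   A^T ] [ x     ]   [-c ]
  [ A    0  ] [ lambda ] = [ b ]

Solving the linear system:
  x*      = (-0.0606, 0.303, -0.0606)
  lambda* = (-1.2576)
  f(x*)   = -0.3636

x* = (-0.0606, 0.303, -0.0606), lambda* = (-1.2576)


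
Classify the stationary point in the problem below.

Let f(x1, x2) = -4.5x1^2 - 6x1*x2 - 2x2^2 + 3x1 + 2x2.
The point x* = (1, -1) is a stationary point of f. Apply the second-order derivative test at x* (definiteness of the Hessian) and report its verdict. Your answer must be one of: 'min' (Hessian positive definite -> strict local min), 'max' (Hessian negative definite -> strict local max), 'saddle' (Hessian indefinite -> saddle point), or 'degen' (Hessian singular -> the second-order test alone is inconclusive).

Compute the Hessian H = grad^2 f:
  H = [[-9, -6], [-6, -4]]
Verify stationarity: grad f(x*) = H x* + g = (0, 0).
Eigenvalues of H: -13, 0.
H has a zero eigenvalue (singular; negative semidefinite but not definite), so H is neither positive definite, negative definite, nor indefinite. The second-order test alone is inconclusive -> degen.
(Indeed, f is constant along the null direction of H through x*, so x* is not a strict local extremum.)

degen


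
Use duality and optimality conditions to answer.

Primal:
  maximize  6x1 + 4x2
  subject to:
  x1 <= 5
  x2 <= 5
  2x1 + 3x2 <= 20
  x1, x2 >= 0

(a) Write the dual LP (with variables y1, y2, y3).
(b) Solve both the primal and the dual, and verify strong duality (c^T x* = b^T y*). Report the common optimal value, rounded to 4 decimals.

The standard primal-dual pair for 'max c^T x s.t. A x <= b, x >= 0' is:
  Dual:  min b^T y  s.t.  A^T y >= c,  y >= 0.

So the dual LP is:
  minimize  5y1 + 5y2 + 20y3
  subject to:
    y1 + 2y3 >= 6
    y2 + 3y3 >= 4
    y1, y2, y3 >= 0

Solving the primal: x* = (5, 3.3333).
  primal value c^T x* = 43.3333.
Solving the dual: y* = (3.3333, 0, 1.3333).
  dual value b^T y* = 43.3333.
Strong duality: c^T x* = b^T y*. Confirmed.

43.3333


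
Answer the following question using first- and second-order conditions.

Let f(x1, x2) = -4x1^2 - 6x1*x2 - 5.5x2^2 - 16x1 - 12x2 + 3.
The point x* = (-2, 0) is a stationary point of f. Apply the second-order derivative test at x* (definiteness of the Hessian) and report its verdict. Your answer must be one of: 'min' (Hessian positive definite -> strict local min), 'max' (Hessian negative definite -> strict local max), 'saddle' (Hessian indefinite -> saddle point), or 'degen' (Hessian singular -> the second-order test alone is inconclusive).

Compute the Hessian H = grad^2 f:
  H = [[-8, -6], [-6, -11]]
Verify stationarity: grad f(x*) = H x* + g = (0, 0).
Eigenvalues of H: -15.6847, -3.3153.
Both eigenvalues < 0, so H is negative definite -> x* is a strict local max.

max


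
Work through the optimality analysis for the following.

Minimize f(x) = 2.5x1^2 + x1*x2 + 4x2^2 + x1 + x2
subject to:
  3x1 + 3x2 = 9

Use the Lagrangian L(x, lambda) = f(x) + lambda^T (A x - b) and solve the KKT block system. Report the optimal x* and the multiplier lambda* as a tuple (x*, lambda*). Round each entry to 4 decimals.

Form the Lagrangian:
  L(x, lambda) = (1/2) x^T Q x + c^T x + lambda^T (A x - b)
Stationarity (grad_x L = 0): Q x + c + A^T lambda = 0.
Primal feasibility: A x = b.

This gives the KKT block system:
  [ Q   A^T ] [ x     ]   [-c ]
  [ A    0  ] [ lambda ] = [ b ]

Solving the linear system:
  x*      = (1.9091, 1.0909)
  lambda* = (-3.8788)
  f(x*)   = 18.9545

x* = (1.9091, 1.0909), lambda* = (-3.8788)


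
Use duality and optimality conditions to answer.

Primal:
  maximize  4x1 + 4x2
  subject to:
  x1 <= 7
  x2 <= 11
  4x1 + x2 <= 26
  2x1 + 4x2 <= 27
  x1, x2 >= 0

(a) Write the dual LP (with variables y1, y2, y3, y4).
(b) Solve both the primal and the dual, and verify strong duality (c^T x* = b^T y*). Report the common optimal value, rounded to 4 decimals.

The standard primal-dual pair for 'max c^T x s.t. A x <= b, x >= 0' is:
  Dual:  min b^T y  s.t.  A^T y >= c,  y >= 0.

So the dual LP is:
  minimize  7y1 + 11y2 + 26y3 + 27y4
  subject to:
    y1 + 4y3 + 2y4 >= 4
    y2 + y3 + 4y4 >= 4
    y1, y2, y3, y4 >= 0

Solving the primal: x* = (5.5, 4).
  primal value c^T x* = 38.
Solving the dual: y* = (0, 0, 0.5714, 0.8571).
  dual value b^T y* = 38.
Strong duality: c^T x* = b^T y*. Confirmed.

38


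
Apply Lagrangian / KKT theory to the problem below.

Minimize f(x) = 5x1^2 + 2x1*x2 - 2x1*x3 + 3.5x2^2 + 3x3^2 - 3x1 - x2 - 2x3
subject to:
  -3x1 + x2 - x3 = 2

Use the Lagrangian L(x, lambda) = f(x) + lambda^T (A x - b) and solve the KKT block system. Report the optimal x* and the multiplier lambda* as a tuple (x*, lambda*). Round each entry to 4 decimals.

Form the Lagrangian:
  L(x, lambda) = (1/2) x^T Q x + c^T x + lambda^T (A x - b)
Stationarity (grad_x L = 0): Q x + c + A^T lambda = 0.
Primal feasibility: A x = b.

This gives the KKT block system:
  [ Q   A^T ] [ x     ]   [-c ]
  [ A    0  ] [ lambda ] = [ b ]

Solving the linear system:
  x*      = (-0.4352, 0.5512, -0.1431)
  lambda* = (-1.988)
  f(x*)   = 2.5083

x* = (-0.4352, 0.5512, -0.1431), lambda* = (-1.988)


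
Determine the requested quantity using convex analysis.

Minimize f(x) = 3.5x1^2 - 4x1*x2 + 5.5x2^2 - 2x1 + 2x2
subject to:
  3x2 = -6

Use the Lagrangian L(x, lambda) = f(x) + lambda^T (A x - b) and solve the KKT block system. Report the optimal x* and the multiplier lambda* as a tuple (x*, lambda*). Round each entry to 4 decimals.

Form the Lagrangian:
  L(x, lambda) = (1/2) x^T Q x + c^T x + lambda^T (A x - b)
Stationarity (grad_x L = 0): Q x + c + A^T lambda = 0.
Primal feasibility: A x = b.

This gives the KKT block system:
  [ Q   A^T ] [ x     ]   [-c ]
  [ A    0  ] [ lambda ] = [ b ]

Solving the linear system:
  x*      = (-0.8571, -2)
  lambda* = (5.5238)
  f(x*)   = 15.4286

x* = (-0.8571, -2), lambda* = (5.5238)


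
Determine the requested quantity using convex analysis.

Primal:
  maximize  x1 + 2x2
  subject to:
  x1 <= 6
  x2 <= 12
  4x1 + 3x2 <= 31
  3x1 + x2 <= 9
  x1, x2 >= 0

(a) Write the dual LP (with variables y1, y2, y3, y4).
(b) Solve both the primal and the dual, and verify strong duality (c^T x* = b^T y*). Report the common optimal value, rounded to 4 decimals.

The standard primal-dual pair for 'max c^T x s.t. A x <= b, x >= 0' is:
  Dual:  min b^T y  s.t.  A^T y >= c,  y >= 0.

So the dual LP is:
  minimize  6y1 + 12y2 + 31y3 + 9y4
  subject to:
    y1 + 4y3 + 3y4 >= 1
    y2 + 3y3 + y4 >= 2
    y1, y2, y3, y4 >= 0

Solving the primal: x* = (0, 9).
  primal value c^T x* = 18.
Solving the dual: y* = (0, 0, 0, 2).
  dual value b^T y* = 18.
Strong duality: c^T x* = b^T y*. Confirmed.

18


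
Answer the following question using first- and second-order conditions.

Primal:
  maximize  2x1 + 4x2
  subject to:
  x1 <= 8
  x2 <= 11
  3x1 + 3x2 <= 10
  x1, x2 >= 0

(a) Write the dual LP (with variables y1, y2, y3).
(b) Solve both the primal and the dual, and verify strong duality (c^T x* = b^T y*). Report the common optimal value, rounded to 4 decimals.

The standard primal-dual pair for 'max c^T x s.t. A x <= b, x >= 0' is:
  Dual:  min b^T y  s.t.  A^T y >= c,  y >= 0.

So the dual LP is:
  minimize  8y1 + 11y2 + 10y3
  subject to:
    y1 + 3y3 >= 2
    y2 + 3y3 >= 4
    y1, y2, y3 >= 0

Solving the primal: x* = (0, 3.3333).
  primal value c^T x* = 13.3333.
Solving the dual: y* = (0, 0, 1.3333).
  dual value b^T y* = 13.3333.
Strong duality: c^T x* = b^T y*. Confirmed.

13.3333


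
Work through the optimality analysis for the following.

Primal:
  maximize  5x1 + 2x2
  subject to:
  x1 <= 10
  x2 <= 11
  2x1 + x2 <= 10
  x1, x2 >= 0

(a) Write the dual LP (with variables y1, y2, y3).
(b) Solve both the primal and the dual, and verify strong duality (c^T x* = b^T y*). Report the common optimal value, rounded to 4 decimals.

The standard primal-dual pair for 'max c^T x s.t. A x <= b, x >= 0' is:
  Dual:  min b^T y  s.t.  A^T y >= c,  y >= 0.

So the dual LP is:
  minimize  10y1 + 11y2 + 10y3
  subject to:
    y1 + 2y3 >= 5
    y2 + y3 >= 2
    y1, y2, y3 >= 0

Solving the primal: x* = (5, 0).
  primal value c^T x* = 25.
Solving the dual: y* = (0, 0, 2.5).
  dual value b^T y* = 25.
Strong duality: c^T x* = b^T y*. Confirmed.

25


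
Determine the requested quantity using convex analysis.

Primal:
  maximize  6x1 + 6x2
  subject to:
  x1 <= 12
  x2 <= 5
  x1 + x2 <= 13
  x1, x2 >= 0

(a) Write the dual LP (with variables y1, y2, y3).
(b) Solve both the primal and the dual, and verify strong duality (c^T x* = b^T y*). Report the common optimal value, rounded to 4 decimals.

The standard primal-dual pair for 'max c^T x s.t. A x <= b, x >= 0' is:
  Dual:  min b^T y  s.t.  A^T y >= c,  y >= 0.

So the dual LP is:
  minimize  12y1 + 5y2 + 13y3
  subject to:
    y1 + y3 >= 6
    y2 + y3 >= 6
    y1, y2, y3 >= 0

Solving the primal: x* = (8, 5).
  primal value c^T x* = 78.
Solving the dual: y* = (0, 0, 6).
  dual value b^T y* = 78.
Strong duality: c^T x* = b^T y*. Confirmed.

78


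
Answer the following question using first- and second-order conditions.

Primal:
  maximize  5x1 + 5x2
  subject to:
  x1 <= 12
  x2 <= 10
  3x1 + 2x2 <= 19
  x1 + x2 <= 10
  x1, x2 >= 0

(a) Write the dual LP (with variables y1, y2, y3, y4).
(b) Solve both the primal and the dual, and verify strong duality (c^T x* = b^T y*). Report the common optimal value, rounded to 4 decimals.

The standard primal-dual pair for 'max c^T x s.t. A x <= b, x >= 0' is:
  Dual:  min b^T y  s.t.  A^T y >= c,  y >= 0.

So the dual LP is:
  minimize  12y1 + 10y2 + 19y3 + 10y4
  subject to:
    y1 + 3y3 + y4 >= 5
    y2 + 2y3 + y4 >= 5
    y1, y2, y3, y4 >= 0

Solving the primal: x* = (0, 9.5).
  primal value c^T x* = 47.5.
Solving the dual: y* = (0, 0, 2.5, 0).
  dual value b^T y* = 47.5.
Strong duality: c^T x* = b^T y*. Confirmed.

47.5
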